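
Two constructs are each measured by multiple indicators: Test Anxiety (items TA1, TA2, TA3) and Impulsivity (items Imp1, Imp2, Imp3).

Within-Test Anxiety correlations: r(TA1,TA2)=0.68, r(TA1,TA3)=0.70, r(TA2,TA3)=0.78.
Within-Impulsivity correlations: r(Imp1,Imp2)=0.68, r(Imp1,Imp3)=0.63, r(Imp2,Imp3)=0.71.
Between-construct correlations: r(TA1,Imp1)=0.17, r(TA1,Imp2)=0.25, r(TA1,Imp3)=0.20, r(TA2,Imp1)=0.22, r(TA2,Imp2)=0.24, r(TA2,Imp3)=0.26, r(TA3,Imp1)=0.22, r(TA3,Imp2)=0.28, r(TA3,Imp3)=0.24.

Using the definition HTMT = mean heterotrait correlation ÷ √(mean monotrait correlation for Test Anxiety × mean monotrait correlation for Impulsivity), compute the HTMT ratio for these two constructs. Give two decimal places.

0.33

Mean heterotrait r = 2.08/9 = 0.2311.
Mean within-TA = 2.16/3 = 0.7200; mean within-Imp = 2.02/3 = 0.6733.
Geometric mean = √(0.7200 × 0.6733) = 0.6963.
HTMT = 0.2311 / 0.6963 = 0.33.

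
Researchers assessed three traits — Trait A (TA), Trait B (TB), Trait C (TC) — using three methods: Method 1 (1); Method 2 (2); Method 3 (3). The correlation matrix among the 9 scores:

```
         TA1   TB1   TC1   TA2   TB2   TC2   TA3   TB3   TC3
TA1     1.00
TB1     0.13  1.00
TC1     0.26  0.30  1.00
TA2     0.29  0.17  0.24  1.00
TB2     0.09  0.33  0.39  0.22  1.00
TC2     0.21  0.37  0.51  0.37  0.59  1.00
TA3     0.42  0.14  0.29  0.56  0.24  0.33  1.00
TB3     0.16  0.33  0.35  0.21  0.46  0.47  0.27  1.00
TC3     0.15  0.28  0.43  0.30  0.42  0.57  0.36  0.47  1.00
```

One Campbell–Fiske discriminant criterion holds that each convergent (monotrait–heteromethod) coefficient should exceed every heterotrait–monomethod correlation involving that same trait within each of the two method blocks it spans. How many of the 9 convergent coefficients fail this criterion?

7

Convergent coefficients and their comparison sets:
TA (methods 1·2): 0.29 vs {0.13, 0.22, 0.26, 0.37} → fail.
TA (methods 1·3): 0.42 vs {0.13, 0.27, 0.26, 0.36} → pass.
TA (methods 2·3): 0.56 vs {0.22, 0.27, 0.37, 0.36} → pass.
TB (methods 1·2): 0.33 vs {0.13, 0.22, 0.30, 0.59} → fail.
TB (methods 1·3): 0.33 vs {0.13, 0.27, 0.30, 0.47} → fail.
TB (methods 2·3): 0.46 vs {0.22, 0.27, 0.59, 0.47} → fail.
TC (methods 1·2): 0.51 vs {0.26, 0.37, 0.30, 0.59} → fail.
TC (methods 1·3): 0.43 vs {0.26, 0.36, 0.30, 0.47} → fail.
TC (methods 2·3): 0.57 vs {0.37, 0.36, 0.59, 0.47} → fail.
7 of 9 fail.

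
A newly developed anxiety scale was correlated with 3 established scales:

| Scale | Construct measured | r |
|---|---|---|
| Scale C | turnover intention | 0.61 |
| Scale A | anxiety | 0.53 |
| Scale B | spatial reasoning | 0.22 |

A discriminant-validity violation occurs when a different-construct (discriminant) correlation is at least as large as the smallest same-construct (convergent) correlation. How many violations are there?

Convergent (same construct = anxiety): Scale A.
Smallest convergent = 0.53. Discriminant values: 0.61, 0.22; count ≥ 0.53 → 1.

1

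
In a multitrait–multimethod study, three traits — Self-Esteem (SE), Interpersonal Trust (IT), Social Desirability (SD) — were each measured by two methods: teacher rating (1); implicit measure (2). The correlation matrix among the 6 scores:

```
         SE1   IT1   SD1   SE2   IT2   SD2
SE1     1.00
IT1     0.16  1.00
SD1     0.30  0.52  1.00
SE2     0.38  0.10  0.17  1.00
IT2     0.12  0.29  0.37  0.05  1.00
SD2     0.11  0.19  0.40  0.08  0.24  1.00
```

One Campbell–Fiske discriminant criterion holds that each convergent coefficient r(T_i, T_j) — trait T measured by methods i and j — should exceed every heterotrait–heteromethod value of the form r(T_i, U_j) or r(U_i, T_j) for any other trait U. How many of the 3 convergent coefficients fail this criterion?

1

Each convergent coefficient versus the relevant comparison correlations:
SE (methods 1·2): 0.38 vs {0.12, 0.10, 0.11, 0.17} → pass.
IT (methods 1·2): 0.29 vs {0.10, 0.12, 0.19, 0.37} → fail.
SD (methods 1·2): 0.40 vs {0.17, 0.11, 0.37, 0.19} → pass.
1 of 3 fail.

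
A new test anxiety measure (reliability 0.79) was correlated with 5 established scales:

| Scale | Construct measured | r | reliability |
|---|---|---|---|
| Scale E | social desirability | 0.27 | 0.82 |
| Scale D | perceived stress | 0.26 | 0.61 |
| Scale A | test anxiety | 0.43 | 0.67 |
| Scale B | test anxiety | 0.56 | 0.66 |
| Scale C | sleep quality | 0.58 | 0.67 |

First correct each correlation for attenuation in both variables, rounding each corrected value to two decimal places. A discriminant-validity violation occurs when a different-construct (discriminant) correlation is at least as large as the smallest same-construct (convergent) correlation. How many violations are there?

1

Disattenuated r (r / √(r_scale · r_new)):
  Scale E (disc): 0.27 / √(0.82·0.79) = 0.34
  Scale D (disc): 0.26 / √(0.61·0.79) = 0.37
  Scale A (conv): 0.43 / √(0.67·0.79) = 0.59
  Scale B (conv): 0.56 / √(0.66·0.79) = 0.78
  Scale C (disc): 0.58 / √(0.67·0.79) = 0.80
Smallest convergent = 0.59. Discriminant values: 0.34, 0.37, 0.80; count ≥ 0.59 → 1.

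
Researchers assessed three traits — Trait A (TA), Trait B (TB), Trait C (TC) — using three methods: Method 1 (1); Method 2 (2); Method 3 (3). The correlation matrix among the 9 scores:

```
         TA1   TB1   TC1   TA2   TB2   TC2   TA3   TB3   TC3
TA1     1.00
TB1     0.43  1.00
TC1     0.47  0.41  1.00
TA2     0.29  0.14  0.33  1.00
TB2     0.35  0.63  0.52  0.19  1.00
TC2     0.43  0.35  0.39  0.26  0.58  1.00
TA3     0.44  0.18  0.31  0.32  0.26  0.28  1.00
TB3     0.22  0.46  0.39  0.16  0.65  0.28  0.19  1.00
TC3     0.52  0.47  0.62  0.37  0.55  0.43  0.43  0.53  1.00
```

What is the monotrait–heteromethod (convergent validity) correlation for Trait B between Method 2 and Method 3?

0.65

Same trait (TB), different methods: r(TB2, TB3) = 0.65.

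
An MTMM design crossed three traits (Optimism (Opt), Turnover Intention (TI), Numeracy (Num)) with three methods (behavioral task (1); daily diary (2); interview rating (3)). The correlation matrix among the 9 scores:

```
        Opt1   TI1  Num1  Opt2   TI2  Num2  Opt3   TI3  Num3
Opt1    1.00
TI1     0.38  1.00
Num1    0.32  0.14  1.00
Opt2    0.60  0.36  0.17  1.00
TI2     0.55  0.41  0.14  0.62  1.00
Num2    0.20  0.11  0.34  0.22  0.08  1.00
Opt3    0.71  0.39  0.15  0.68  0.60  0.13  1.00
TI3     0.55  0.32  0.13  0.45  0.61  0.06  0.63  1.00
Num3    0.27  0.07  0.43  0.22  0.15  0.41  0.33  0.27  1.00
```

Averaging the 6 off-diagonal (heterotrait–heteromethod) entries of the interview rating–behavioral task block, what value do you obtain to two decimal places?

0.26

HTHM values (method 3 × method 1): 0.39, 0.15, 0.55, 0.13, 0.27, 0.07; mean = 1.56/6 = 0.26.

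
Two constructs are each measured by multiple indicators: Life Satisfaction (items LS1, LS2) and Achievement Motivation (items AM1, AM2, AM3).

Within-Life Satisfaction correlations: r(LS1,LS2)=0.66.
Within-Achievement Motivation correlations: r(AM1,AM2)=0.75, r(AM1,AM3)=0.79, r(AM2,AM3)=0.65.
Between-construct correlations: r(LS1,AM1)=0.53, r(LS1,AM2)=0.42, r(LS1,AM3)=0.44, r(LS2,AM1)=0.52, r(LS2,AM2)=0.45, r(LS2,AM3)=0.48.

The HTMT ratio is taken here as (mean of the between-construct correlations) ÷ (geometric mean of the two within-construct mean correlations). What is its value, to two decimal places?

Between-construct mean = 2.84/6 = 0.4733.
Mean within-LS = 0.66/1 = 0.6600; mean within-AM = 2.19/3 = 0.7300.
Geometric mean = √(0.6600 × 0.7300) = 0.6941.
HTMT = 0.4733 / 0.6941 = 0.68.

0.68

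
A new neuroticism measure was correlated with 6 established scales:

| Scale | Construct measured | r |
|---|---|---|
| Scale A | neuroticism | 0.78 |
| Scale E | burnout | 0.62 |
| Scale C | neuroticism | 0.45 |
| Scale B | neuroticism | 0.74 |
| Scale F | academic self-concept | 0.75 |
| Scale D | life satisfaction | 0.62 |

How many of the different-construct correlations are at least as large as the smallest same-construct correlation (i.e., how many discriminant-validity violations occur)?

3

Convergent (same construct = neuroticism): Scale A, Scale C, Scale B.
Smallest convergent = 0.45. Discriminant values: 0.62, 0.75, 0.62; count ≥ 0.45 → 3.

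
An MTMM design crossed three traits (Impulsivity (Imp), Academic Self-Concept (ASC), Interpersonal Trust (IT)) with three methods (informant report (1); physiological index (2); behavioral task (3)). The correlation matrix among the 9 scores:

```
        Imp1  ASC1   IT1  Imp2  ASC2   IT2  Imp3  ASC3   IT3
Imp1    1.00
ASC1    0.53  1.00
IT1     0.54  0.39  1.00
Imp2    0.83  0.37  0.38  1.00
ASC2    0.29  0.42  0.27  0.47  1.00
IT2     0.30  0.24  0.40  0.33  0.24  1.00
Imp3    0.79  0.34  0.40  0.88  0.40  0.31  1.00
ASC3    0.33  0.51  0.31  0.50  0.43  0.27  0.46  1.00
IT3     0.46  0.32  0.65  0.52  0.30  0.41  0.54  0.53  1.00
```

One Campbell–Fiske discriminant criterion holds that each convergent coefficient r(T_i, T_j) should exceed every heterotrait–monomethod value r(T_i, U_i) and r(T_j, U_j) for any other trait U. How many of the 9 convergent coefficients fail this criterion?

Convergent coefficients and their comparison sets:
Imp (methods 1·2): 0.83 vs {0.53, 0.47, 0.54, 0.33} → pass.
Imp (methods 1·3): 0.79 vs {0.53, 0.46, 0.54, 0.54} → pass.
Imp (methods 2·3): 0.88 vs {0.47, 0.46, 0.33, 0.54} → pass.
ASC (methods 1·2): 0.42 vs {0.53, 0.47, 0.39, 0.24} → fail.
ASC (methods 1·3): 0.51 vs {0.53, 0.46, 0.39, 0.53} → fail.
ASC (methods 2·3): 0.43 vs {0.47, 0.46, 0.24, 0.53} → fail.
IT (methods 1·2): 0.40 vs {0.54, 0.33, 0.39, 0.24} → fail.
IT (methods 1·3): 0.65 vs {0.54, 0.54, 0.39, 0.53} → pass.
IT (methods 2·3): 0.41 vs {0.33, 0.54, 0.24, 0.53} → fail.
5 of 9 fail.

5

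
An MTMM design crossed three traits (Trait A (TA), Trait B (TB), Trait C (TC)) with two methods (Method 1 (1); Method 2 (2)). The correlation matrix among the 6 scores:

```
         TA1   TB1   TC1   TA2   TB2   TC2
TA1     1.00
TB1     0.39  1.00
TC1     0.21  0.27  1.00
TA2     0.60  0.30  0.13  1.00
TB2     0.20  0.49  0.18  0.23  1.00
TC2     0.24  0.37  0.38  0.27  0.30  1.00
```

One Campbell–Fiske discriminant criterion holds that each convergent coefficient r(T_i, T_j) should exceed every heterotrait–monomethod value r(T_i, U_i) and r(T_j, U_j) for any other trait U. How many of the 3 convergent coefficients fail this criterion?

0

Convergent coefficients and their comparison sets:
TA (methods 1·2): 0.60 vs {0.39, 0.23, 0.21, 0.27} → pass.
TB (methods 1·2): 0.49 vs {0.39, 0.23, 0.27, 0.30} → pass.
TC (methods 1·2): 0.38 vs {0.21, 0.27, 0.27, 0.30} → pass.
0 of 3 fail.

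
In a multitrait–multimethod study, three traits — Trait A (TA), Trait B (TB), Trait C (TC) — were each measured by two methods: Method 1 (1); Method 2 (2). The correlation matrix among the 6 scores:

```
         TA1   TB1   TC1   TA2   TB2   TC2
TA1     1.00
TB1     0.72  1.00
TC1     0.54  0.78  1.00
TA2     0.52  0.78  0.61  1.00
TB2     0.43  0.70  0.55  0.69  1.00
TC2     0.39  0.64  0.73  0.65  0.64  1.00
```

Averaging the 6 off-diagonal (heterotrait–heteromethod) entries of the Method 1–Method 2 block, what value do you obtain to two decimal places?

0.57

HTHM values (method 1 × method 2): 0.43, 0.39, 0.78, 0.64, 0.61, 0.55; mean = 3.40/6 = 0.57.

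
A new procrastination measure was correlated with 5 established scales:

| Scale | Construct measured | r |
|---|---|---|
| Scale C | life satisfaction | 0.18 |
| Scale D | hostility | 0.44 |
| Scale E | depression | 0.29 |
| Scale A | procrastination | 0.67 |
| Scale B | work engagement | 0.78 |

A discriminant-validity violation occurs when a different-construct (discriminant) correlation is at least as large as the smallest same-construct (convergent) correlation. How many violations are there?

Convergent (same construct = procrastination): Scale A.
Smallest convergent = 0.67. Discriminant values: 0.18, 0.44, 0.29, 0.78; count ≥ 0.67 → 1.

1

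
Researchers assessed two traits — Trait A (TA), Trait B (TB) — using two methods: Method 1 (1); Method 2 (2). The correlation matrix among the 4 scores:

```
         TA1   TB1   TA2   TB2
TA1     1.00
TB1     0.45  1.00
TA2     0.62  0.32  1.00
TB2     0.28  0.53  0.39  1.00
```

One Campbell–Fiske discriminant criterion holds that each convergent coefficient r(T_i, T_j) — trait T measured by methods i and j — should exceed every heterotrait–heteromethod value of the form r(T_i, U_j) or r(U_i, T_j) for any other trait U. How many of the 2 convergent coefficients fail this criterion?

0

Convergent coefficients and their comparison sets:
TA (methods 1·2): 0.62 vs {0.28, 0.32} → pass.
TB (methods 1·2): 0.53 vs {0.32, 0.28} → pass.
0 of 2 fail.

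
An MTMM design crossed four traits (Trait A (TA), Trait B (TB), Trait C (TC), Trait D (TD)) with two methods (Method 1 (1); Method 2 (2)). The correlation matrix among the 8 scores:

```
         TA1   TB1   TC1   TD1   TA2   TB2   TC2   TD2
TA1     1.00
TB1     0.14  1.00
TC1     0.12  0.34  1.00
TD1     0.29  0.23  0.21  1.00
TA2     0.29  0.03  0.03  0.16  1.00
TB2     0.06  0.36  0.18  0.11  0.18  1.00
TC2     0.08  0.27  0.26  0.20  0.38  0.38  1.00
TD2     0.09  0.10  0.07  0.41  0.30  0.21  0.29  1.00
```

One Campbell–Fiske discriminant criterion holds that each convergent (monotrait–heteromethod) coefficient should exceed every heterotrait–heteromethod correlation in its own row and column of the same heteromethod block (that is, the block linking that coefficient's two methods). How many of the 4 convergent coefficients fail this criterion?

1

Each convergent coefficient versus the relevant comparison correlations:
TA (methods 1·2): 0.29 vs {0.06, 0.03, 0.08, 0.03, 0.09, 0.16} → pass.
TB (methods 1·2): 0.36 vs {0.03, 0.06, 0.27, 0.18, 0.10, 0.11} → pass.
TC (methods 1·2): 0.26 vs {0.03, 0.08, 0.18, 0.27, 0.07, 0.20} → fail.
TD (methods 1·2): 0.41 vs {0.16, 0.09, 0.11, 0.10, 0.20, 0.07} → pass.
1 of 4 fail.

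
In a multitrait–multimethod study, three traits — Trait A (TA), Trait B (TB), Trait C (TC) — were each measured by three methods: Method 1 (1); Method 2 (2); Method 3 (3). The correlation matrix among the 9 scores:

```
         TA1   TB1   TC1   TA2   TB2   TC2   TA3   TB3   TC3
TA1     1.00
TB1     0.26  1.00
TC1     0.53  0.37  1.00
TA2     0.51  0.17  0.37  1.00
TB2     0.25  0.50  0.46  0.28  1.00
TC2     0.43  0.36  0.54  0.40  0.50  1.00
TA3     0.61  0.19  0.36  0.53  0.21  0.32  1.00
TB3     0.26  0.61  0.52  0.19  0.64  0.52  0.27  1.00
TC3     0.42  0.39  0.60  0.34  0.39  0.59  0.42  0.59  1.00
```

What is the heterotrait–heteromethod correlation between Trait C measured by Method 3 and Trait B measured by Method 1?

Different traits and methods: r(TC3, TB1) = 0.39.

0.39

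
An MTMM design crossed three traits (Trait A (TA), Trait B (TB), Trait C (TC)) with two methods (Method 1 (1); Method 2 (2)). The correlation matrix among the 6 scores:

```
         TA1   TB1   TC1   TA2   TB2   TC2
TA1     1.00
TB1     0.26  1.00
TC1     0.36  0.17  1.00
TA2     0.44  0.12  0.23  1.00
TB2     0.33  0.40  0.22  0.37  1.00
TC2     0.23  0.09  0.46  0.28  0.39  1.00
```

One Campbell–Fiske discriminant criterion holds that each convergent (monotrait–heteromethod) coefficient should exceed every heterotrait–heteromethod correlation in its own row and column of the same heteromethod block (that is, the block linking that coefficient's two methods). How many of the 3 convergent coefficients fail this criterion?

Convergent coefficients and their comparison sets:
TA (methods 1·2): 0.44 vs {0.33, 0.12, 0.23, 0.23} → pass.
TB (methods 1·2): 0.40 vs {0.12, 0.33, 0.09, 0.22} → pass.
TC (methods 1·2): 0.46 vs {0.23, 0.23, 0.22, 0.09} → pass.
0 of 3 fail.

0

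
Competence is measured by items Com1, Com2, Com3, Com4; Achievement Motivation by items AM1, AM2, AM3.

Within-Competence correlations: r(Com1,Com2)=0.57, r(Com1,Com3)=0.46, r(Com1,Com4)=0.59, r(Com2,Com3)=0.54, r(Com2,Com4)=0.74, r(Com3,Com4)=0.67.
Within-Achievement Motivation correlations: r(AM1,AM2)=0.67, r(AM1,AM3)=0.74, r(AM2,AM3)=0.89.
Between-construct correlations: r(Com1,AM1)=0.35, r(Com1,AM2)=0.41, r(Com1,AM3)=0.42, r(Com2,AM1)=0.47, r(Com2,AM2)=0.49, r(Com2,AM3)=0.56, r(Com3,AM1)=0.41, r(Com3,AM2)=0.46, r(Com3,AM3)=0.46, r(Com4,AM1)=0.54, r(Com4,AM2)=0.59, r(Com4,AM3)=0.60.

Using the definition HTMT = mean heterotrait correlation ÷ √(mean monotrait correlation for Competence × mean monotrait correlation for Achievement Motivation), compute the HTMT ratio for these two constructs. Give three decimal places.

Mean heterotrait r = 5.76/12 = 0.4800.
Mean within-Com = 3.57/6 = 0.5950; mean within-AM = 2.30/3 = 0.7667.
Geometric mean = √(0.5950 × 0.7667) = 0.6754.
HTMT = 0.4800 / 0.6754 = 0.711.

0.711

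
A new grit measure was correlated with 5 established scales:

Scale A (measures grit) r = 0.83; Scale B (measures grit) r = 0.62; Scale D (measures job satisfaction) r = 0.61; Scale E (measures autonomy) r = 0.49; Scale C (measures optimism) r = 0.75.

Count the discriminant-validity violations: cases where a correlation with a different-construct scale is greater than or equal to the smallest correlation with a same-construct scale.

Convergent (same construct = grit): Scale A, Scale B.
Smallest convergent = 0.62. Discriminant values: 0.61, 0.49, 0.75; count ≥ 0.62 → 1.

1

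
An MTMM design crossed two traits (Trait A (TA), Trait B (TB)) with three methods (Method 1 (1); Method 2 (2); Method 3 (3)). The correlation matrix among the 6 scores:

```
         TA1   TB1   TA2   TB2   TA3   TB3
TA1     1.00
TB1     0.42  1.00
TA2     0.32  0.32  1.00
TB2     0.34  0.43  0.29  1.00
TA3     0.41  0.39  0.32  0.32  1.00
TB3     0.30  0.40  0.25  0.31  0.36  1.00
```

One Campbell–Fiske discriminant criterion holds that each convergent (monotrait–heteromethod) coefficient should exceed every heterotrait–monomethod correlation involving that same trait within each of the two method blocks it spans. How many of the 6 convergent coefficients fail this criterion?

Checking each validity diagonal entry against its comparison values:
TA (methods 1·2): 0.32 vs {0.42, 0.29} → fail.
TA (methods 1·3): 0.41 vs {0.42, 0.36} → fail.
TA (methods 2·3): 0.32 vs {0.29, 0.36} → fail.
TB (methods 1·2): 0.43 vs {0.42, 0.29} → pass.
TB (methods 1·3): 0.40 vs {0.42, 0.36} → fail.
TB (methods 2·3): 0.31 vs {0.29, 0.36} → fail.
5 of 6 fail.

5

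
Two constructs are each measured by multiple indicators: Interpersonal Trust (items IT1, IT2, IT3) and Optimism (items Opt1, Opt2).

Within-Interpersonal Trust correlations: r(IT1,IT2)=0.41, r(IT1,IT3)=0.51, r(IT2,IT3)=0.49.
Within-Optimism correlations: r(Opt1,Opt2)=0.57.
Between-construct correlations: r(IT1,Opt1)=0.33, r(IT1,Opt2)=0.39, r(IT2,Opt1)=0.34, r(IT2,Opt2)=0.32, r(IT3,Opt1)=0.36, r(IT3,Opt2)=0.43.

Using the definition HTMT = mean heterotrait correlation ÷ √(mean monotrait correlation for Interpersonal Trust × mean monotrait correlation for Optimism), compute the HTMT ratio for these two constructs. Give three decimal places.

Mean between = 2.17/6 = 0.3617.
Mean within-IT = 1.41/3 = 0.4700; mean within-Opt = 0.57/1 = 0.5700.
Geometric mean = √(0.4700 × 0.5700) = 0.5176.
HTMT = 0.3617 / 0.5176 = 0.699.

0.699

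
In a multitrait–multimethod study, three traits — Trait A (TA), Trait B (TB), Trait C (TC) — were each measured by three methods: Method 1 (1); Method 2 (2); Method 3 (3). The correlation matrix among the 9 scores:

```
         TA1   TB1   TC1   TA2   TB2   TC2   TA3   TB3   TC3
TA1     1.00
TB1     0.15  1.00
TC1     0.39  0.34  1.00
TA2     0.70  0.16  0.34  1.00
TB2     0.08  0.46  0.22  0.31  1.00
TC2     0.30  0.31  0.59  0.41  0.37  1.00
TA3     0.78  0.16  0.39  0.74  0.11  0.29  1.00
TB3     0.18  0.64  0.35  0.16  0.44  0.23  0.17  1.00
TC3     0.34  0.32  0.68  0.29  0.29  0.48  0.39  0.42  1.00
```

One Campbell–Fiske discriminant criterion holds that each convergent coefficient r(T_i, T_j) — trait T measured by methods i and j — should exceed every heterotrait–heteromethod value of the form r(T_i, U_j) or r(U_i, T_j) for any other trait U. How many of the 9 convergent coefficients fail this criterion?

0

Checking each validity diagonal entry against its comparison values:
TA (methods 1·2): 0.70 vs {0.08, 0.16, 0.30, 0.34} → pass.
TA (methods 1·3): 0.78 vs {0.18, 0.16, 0.34, 0.39} → pass.
TA (methods 2·3): 0.74 vs {0.16, 0.11, 0.29, 0.29} → pass.
TB (methods 1·2): 0.46 vs {0.16, 0.08, 0.31, 0.22} → pass.
TB (methods 1·3): 0.64 vs {0.16, 0.18, 0.32, 0.35} → pass.
TB (methods 2·3): 0.44 vs {0.11, 0.16, 0.29, 0.23} → pass.
TC (methods 1·2): 0.59 vs {0.34, 0.30, 0.22, 0.31} → pass.
TC (methods 1·3): 0.68 vs {0.39, 0.34, 0.35, 0.32} → pass.
TC (methods 2·3): 0.48 vs {0.29, 0.29, 0.23, 0.29} → pass.
0 of 9 fail.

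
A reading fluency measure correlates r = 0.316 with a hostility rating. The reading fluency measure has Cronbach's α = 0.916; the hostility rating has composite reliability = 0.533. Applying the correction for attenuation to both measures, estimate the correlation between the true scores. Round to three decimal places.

0.452

r_true = r_obs / √(r_xx · r_yy) = 0.316 / √(0.916 × 0.533) = 0.316 / √0.488228 = 0.316 / 0.6987 ≈ 0.452.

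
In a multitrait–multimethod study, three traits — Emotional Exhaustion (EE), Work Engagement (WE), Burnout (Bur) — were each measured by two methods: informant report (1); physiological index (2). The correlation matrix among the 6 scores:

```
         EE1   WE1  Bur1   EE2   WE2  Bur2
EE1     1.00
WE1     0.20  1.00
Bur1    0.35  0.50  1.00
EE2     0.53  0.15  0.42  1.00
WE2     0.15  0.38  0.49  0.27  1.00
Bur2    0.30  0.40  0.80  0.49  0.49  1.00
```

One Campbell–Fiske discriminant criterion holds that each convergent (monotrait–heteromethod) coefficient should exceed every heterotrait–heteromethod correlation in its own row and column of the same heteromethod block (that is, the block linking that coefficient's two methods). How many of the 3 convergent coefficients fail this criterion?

Convergent coefficients and their comparison sets:
EE (methods 1·2): 0.53 vs {0.15, 0.15, 0.30, 0.42} → pass.
WE (methods 1·2): 0.38 vs {0.15, 0.15, 0.40, 0.49} → fail.
Bur (methods 1·2): 0.80 vs {0.42, 0.30, 0.49, 0.40} → pass.
1 of 3 fail.

1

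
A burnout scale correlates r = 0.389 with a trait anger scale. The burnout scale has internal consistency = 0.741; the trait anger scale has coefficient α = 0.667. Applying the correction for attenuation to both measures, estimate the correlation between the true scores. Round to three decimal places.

0.553

r_true = r_obs / √(r_xx · r_yy) = 0.389 / √(0.741 × 0.667) = 0.389 / √0.494247 = 0.389 / 0.7030 ≈ 0.553.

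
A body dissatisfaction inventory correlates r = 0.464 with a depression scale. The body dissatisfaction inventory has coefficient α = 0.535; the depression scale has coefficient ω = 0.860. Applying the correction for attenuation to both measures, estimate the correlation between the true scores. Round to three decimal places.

0.684

r_true = r_obs / √(r_xx · r_yy) = 0.464 / √(0.535 × 0.860) = 0.464 / √0.460100 = 0.464 / 0.6783 ≈ 0.684.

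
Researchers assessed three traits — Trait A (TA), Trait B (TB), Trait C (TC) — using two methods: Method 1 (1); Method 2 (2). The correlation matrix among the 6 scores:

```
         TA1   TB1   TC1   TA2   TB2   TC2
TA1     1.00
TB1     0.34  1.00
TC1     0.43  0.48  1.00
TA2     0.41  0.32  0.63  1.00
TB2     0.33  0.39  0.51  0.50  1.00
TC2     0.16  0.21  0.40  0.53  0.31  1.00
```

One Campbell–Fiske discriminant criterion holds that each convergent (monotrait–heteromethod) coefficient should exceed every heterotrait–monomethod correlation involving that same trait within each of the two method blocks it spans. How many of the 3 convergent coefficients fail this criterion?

3

Checking each validity diagonal entry against its comparison values:
TA (methods 1·2): 0.41 vs {0.34, 0.50, 0.43, 0.53} → fail.
TB (methods 1·2): 0.39 vs {0.34, 0.50, 0.48, 0.31} → fail.
TC (methods 1·2): 0.40 vs {0.43, 0.53, 0.48, 0.31} → fail.
3 of 3 fail.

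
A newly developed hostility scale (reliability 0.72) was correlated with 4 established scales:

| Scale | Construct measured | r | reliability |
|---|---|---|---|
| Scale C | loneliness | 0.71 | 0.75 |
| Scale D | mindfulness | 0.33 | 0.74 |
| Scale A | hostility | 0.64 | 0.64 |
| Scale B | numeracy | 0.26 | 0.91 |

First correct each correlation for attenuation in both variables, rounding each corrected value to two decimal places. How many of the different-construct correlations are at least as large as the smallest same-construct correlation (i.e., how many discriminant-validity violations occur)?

1

Disattenuated r (r / √(r_scale · r_new)):
  Scale C (disc): 0.71 / √(0.75·0.72) = 0.97
  Scale D (disc): 0.33 / √(0.74·0.72) = 0.45
  Scale A (conv): 0.64 / √(0.64·0.72) = 0.94
  Scale B (disc): 0.26 / √(0.91·0.72) = 0.32
Smallest convergent = 0.94. Discriminant values: 0.97, 0.45, 0.32; count ≥ 0.94 → 1.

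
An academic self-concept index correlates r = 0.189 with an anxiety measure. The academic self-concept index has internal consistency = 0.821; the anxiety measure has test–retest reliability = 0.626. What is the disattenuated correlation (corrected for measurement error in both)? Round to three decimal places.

0.264

r_true = r_obs / √(r_xx · r_yy) = 0.189 / √(0.821 × 0.626) = 0.189 / √0.513946 = 0.189 / 0.7169 ≈ 0.264.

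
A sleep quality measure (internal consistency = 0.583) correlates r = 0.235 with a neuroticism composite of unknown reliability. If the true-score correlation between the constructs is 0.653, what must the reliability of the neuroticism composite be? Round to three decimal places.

0.222

r_true = r_obs / √(r_xx · r_yy) ⇒ 0.653 = 0.235 / √(0.583 · r_yy).
√(0.583 · r_yy) = 0.235 / 0.653 = 0.3599; 0.583 · r_yy = 0.1295; r_yy = 0.1295 / 0.583 ≈ 0.222.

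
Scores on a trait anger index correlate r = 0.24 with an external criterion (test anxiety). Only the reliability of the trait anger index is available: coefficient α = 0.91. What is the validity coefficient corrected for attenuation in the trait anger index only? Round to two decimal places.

0.25

Single correction: r_c = r_obs / √r_xx = 0.24 / √0.91 = 0.24 / 0.9539 ≈ 0.25.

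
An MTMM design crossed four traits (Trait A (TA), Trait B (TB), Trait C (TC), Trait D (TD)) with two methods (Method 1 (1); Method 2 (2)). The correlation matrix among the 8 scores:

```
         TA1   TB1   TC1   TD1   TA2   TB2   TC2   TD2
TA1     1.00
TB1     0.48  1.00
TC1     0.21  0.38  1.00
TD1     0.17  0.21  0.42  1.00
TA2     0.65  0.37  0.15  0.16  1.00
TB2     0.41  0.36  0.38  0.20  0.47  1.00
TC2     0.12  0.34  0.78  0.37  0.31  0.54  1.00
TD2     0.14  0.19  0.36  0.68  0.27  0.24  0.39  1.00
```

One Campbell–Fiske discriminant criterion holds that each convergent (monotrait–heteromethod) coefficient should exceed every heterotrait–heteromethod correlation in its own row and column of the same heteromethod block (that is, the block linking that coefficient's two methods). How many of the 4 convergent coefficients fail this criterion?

Each convergent coefficient versus the relevant comparison correlations:
TA (methods 1·2): 0.65 vs {0.41, 0.37, 0.12, 0.15, 0.14, 0.16} → pass.
TB (methods 1·2): 0.36 vs {0.37, 0.41, 0.34, 0.38, 0.19, 0.20} → fail.
TC (methods 1·2): 0.78 vs {0.15, 0.12, 0.38, 0.34, 0.36, 0.37} → pass.
TD (methods 1·2): 0.68 vs {0.16, 0.14, 0.20, 0.19, 0.37, 0.36} → pass.
1 of 4 fail.

1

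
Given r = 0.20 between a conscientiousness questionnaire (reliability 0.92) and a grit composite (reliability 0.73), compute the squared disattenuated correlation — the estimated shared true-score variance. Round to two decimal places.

Disattenuated r = 0.20 / √(0.92 × 0.73) = 0.20 / 0.8195 = 0.2441.
Shared true-score variance = 0.2441² = 0.0596 ≈ 0.06.

0.06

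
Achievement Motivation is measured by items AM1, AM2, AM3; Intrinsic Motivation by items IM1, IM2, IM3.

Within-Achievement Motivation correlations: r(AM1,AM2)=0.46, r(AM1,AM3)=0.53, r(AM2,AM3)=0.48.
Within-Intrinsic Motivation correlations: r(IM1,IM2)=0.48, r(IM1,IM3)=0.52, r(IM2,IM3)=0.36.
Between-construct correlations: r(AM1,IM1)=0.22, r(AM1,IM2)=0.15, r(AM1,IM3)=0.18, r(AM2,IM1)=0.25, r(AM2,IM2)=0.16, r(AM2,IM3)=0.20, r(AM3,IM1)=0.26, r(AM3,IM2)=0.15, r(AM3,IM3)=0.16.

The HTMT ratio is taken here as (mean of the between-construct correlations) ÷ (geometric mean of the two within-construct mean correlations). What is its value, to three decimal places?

0.408

Mean between = 1.73/9 = 0.1922.
Mean within-AM = 1.47/3 = 0.4900; mean within-IM = 1.36/3 = 0.4533.
Geometric mean = √(0.4900 × 0.4533) = 0.4713.
HTMT = 0.1922 / 0.4713 = 0.408.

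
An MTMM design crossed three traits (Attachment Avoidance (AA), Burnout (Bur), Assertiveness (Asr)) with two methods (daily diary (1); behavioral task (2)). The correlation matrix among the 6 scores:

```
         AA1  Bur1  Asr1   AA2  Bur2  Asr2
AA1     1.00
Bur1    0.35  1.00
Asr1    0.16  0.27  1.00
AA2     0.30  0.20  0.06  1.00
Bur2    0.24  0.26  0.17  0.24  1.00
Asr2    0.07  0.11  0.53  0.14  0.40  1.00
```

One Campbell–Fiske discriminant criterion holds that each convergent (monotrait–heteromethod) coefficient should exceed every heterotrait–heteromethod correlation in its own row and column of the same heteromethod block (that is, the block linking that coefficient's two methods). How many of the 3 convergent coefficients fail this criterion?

Convergent coefficients and their comparison sets:
AA (methods 1·2): 0.30 vs {0.24, 0.20, 0.07, 0.06} → pass.
Bur (methods 1·2): 0.26 vs {0.20, 0.24, 0.11, 0.17} → pass.
Asr (methods 1·2): 0.53 vs {0.06, 0.07, 0.17, 0.11} → pass.
0 of 3 fail.

0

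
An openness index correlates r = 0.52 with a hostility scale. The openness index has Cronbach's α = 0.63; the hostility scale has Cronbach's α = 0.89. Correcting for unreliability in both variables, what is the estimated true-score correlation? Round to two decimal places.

0.69

r_true = r_obs / √(r_xx · r_yy) = 0.52 / √(0.63 × 0.89) = 0.52 / √0.5607 = 0.52 / 0.7488 ≈ 0.69.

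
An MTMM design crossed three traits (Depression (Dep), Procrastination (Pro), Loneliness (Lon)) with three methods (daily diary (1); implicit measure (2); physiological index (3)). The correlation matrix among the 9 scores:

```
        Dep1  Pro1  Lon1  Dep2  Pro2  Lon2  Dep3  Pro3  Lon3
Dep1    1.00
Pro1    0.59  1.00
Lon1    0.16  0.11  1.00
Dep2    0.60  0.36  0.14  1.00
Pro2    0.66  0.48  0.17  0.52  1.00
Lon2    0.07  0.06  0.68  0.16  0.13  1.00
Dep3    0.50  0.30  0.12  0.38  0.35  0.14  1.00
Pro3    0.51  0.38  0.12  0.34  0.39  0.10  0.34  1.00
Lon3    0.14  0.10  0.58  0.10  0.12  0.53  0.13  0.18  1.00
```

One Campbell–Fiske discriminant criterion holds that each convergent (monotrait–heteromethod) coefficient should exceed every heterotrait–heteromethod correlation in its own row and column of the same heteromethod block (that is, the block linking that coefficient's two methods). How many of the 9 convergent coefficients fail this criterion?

4

Each convergent coefficient versus the relevant comparison correlations:
Dep (methods 1·2): 0.60 vs {0.66, 0.36, 0.07, 0.14} → fail.
Dep (methods 1·3): 0.50 vs {0.51, 0.30, 0.14, 0.12} → fail.
Dep (methods 2·3): 0.38 vs {0.34, 0.35, 0.10, 0.14} → pass.
Pro (methods 1·2): 0.48 vs {0.36, 0.66, 0.06, 0.17} → fail.
Pro (methods 1·3): 0.38 vs {0.30, 0.51, 0.10, 0.12} → fail.
Pro (methods 2·3): 0.39 vs {0.35, 0.34, 0.12, 0.10} → pass.
Lon (methods 1·2): 0.68 vs {0.14, 0.07, 0.17, 0.06} → pass.
Lon (methods 1·3): 0.58 vs {0.12, 0.14, 0.12, 0.10} → pass.
Lon (methods 2·3): 0.53 vs {0.14, 0.10, 0.10, 0.12} → pass.
4 of 9 fail.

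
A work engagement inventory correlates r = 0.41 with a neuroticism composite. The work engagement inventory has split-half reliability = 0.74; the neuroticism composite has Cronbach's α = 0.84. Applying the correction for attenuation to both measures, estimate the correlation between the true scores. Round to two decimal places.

r_true = r_obs / √(r_xx · r_yy) = 0.41 / √(0.74 × 0.84) = 0.41 / √0.6216 = 0.41 / 0.7884 ≈ 0.52.

0.52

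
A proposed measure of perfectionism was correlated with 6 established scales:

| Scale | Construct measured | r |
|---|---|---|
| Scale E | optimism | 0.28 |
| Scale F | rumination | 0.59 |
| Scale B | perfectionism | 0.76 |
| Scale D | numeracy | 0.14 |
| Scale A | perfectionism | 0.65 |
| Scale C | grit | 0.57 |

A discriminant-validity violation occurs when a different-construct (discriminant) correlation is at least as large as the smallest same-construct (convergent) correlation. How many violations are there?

0

Convergent (same construct = perfectionism): Scale B, Scale A.
Smallest convergent = 0.65. Discriminant values: 0.28, 0.59, 0.14, 0.57; count ≥ 0.65 → 0.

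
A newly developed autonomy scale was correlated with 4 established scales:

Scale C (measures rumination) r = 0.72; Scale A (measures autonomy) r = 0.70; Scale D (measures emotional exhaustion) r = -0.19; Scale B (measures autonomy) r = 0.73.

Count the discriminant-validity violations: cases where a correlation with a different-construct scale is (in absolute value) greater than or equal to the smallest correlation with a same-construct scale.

Convergent (same construct = autonomy): Scale A, Scale B.
Smallest convergent = 0.70. Discriminant |r|: 0.72, 0.19; count ≥ 0.70 → 1.

1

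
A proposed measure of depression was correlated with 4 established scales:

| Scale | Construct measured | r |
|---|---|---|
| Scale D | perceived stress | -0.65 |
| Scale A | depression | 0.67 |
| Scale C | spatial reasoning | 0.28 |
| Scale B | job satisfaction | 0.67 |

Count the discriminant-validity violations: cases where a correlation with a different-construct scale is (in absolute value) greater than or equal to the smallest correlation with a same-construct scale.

1

Convergent (same construct = depression): Scale A.
Smallest convergent = 0.67. Discriminant |r|: 0.65, 0.28, 0.67; count ≥ 0.67 → 1.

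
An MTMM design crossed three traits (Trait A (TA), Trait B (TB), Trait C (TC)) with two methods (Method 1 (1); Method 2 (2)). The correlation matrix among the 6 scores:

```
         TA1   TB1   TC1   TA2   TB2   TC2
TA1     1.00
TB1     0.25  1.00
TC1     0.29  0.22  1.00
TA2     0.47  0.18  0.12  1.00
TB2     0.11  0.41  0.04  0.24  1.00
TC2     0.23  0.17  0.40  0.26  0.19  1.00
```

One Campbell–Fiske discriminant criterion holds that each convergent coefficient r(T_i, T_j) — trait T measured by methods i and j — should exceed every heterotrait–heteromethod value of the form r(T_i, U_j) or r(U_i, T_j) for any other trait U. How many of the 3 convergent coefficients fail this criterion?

Convergent coefficients and their comparison sets:
TA (methods 1·2): 0.47 vs {0.11, 0.18, 0.23, 0.12} → pass.
TB (methods 1·2): 0.41 vs {0.18, 0.11, 0.17, 0.04} → pass.
TC (methods 1·2): 0.40 vs {0.12, 0.23, 0.04, 0.17} → pass.
0 of 3 fail.

0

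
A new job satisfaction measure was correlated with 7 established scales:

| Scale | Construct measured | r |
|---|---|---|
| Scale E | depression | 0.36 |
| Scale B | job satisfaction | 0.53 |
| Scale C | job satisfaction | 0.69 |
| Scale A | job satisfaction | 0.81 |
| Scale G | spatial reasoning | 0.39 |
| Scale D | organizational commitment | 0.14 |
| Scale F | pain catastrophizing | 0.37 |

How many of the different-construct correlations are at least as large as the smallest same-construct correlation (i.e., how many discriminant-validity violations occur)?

Convergent (same construct = job satisfaction): Scale B, Scale C, Scale A.
Smallest convergent = 0.53. Discriminant values: 0.36, 0.39, 0.14, 0.37; count ≥ 0.53 → 0.

0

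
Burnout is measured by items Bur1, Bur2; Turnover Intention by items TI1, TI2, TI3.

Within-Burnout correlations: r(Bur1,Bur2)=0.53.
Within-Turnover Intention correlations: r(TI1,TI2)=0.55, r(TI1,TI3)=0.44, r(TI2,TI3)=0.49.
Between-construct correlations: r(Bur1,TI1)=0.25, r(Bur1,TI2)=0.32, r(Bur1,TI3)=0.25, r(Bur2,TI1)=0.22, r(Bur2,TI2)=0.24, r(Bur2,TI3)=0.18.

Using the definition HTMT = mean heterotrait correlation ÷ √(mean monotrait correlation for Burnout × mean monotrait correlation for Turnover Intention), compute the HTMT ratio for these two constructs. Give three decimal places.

Mean between = 1.46/6 = 0.2433.
Mean within-Bur = 0.53/1 = 0.5300; mean within-TI = 1.48/3 = 0.4933.
Geometric mean = √(0.5300 × 0.4933) = 0.5113.
HTMT = 0.2433 / 0.5113 = 0.476.

0.476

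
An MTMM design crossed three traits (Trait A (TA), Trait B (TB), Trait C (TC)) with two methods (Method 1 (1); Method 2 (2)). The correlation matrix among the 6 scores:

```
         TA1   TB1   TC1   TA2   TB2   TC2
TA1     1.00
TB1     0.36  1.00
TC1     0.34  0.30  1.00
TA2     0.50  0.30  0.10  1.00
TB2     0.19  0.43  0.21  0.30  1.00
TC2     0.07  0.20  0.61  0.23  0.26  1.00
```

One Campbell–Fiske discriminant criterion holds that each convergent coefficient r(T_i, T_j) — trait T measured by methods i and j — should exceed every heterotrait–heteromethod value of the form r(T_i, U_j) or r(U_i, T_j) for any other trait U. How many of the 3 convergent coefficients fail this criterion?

0

Convergent coefficients and their comparison sets:
TA (methods 1·2): 0.50 vs {0.19, 0.30, 0.07, 0.10} → pass.
TB (methods 1·2): 0.43 vs {0.30, 0.19, 0.20, 0.21} → pass.
TC (methods 1·2): 0.61 vs {0.10, 0.07, 0.21, 0.20} → pass.
0 of 3 fail.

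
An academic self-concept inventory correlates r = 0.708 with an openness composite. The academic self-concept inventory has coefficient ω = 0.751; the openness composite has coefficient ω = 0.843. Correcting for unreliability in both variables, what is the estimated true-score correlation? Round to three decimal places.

r_true = r_obs / √(r_xx · r_yy) = 0.708 / √(0.751 × 0.843) = 0.708 / √0.633093 = 0.708 / 0.7957 ≈ 0.890.

0.890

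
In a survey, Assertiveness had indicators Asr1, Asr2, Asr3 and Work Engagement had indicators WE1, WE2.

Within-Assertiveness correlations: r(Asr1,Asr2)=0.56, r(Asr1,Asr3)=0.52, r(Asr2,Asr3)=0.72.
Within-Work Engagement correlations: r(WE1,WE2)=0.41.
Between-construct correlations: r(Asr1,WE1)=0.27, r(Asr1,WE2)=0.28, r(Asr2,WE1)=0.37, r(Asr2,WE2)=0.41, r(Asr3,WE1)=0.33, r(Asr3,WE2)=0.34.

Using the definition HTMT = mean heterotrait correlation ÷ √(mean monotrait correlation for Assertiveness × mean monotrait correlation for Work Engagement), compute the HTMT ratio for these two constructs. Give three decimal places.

Mean heterotrait r = 2.00/6 = 0.3333.
Mean within-Asr = 1.80/3 = 0.6000; mean within-WE = 0.41/1 = 0.4100.
Geometric mean = √(0.6000 × 0.4100) = 0.4960.
HTMT = 0.3333 / 0.4960 = 0.672.

0.672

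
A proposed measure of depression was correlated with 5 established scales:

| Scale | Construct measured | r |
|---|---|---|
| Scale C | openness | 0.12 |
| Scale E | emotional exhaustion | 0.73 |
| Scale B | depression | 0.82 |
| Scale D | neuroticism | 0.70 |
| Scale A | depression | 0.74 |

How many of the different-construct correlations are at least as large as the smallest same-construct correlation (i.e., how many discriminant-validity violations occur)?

0

Convergent (same construct = depression): Scale B, Scale A.
Smallest convergent = 0.74. Discriminant values: 0.12, 0.73, 0.70; count ≥ 0.74 → 0.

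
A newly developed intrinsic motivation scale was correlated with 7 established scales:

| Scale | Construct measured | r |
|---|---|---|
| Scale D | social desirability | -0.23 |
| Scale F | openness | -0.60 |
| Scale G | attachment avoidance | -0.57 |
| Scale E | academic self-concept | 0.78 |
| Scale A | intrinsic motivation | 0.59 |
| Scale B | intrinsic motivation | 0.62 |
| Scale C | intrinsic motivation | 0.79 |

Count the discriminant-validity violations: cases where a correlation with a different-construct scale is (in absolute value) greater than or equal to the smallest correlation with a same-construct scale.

2

Convergent (same construct = intrinsic motivation): Scale A, Scale B, Scale C.
Smallest convergent = 0.59. Discriminant |r|: 0.23, 0.60, 0.57, 0.78; count ≥ 0.59 → 2.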